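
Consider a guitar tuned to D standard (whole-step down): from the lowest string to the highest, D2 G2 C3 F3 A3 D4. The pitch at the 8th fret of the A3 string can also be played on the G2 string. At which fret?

Fret 8 on A3 is MIDI 57 + 8 = 65 (F4). On the G2 string (open MIDI 43), that pitch is 65 − 43 = fret 22.

22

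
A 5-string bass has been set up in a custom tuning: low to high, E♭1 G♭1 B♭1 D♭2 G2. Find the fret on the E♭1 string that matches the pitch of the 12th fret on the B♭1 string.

19

B♭1 at fret 12 is B♭1 + 12 semitones = B♭2.
The open E♭1 string is 7 semitones below the open B♭1, so the same pitch on the E♭1 string lies at fret 12 + 7 = 19.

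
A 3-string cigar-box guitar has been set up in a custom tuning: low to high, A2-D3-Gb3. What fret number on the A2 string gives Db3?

Db3 is 4 semitones above the open A2 (A–Bb–B–C–Db), so it sits at fret 4.

4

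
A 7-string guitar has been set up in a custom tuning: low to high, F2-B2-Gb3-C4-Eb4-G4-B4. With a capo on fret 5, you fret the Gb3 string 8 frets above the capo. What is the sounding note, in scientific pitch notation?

G4

The capo raises the open Gb3 by 5 semitones to B3; fretting 8 more gives Gb3 + 5 + 8 = Gb3 + 13 semitones = G4.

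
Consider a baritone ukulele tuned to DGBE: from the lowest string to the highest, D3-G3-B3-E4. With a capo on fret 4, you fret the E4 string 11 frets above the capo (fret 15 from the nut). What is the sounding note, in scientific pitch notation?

The capo raises the open E4 by 4 semitones to G♯4; fretting 11 more gives E4 + 4 + 11 = E4 + 15 semitones = G5.

G5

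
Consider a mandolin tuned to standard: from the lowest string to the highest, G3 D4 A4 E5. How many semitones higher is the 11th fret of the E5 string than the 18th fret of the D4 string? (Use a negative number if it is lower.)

7 semitones

E5 at fret 11 → D#6 (MIDI 87); D4 at fret 18 → G#5 (MIDI 80).
87 − 80 = 7, so the two pitches are 7 semitones apart.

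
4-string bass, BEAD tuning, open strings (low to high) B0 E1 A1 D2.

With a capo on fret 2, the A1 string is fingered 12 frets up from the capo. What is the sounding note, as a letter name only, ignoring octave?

B

The capo raises the open A1 by 2 semitones to B1; fretting 12 more gives A1 + 2 + 12 = A1 + 14 semitones, landing on B.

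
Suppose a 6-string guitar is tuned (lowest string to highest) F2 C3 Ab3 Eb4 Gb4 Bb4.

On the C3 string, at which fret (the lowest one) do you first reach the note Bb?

10

From C3, count semitones up the chromatic scale until reaching Bb: C–Db–D–Eb–…–Ab–A–Bb — 10 steps.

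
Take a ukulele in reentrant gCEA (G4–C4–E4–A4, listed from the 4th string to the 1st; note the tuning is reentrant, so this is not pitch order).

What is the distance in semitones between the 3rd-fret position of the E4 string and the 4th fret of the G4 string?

4 semitones

E4 at fret 3 → G4 (MIDI 67); G4 at fret 4 → B4 (MIDI 71).
67 − 71 = -4, so the two pitches are 4 semitones apart, with B4 the higher.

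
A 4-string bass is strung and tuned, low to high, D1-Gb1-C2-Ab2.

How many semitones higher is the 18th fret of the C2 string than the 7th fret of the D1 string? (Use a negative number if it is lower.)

C2 at fret 18 → Gb3 (MIDI 54); D1 at fret 7 → A1 (MIDI 33).
54 − 33 = 21, so the two pitches are 21 semitones apart.

21 semitones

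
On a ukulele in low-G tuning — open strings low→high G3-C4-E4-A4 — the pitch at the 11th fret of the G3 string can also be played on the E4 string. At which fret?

G3 at fret 11 is G3 + 11 semitones = F#4.
The open E4 string is 9 semitones above the open G3, so the same pitch on the E4 string lies at fret 11 − 9 = 2.

2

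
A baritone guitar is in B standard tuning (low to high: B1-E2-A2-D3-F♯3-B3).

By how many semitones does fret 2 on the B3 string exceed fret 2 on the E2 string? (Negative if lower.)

19 semitones

B3 at fret 2 → C♯4 (MIDI 61); E2 at fret 2 → F♯2 (MIDI 42).
61 − 42 = 19, so the two pitches are 19 semitones apart.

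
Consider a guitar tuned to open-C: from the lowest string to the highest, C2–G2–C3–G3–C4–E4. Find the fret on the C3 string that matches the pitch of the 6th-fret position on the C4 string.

18

Fret 6 on C4 is MIDI 60 + 6 = 66 (F#4). On the C3 string (open MIDI 48), that pitch is 66 − 48 = fret 18.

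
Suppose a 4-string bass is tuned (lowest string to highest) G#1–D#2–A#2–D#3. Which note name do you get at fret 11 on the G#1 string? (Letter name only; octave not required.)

G

Each fret is one semitone, so G#1 + 11 = G.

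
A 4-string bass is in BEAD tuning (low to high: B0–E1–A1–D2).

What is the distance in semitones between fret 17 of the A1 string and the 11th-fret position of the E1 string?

11 semitones

A1 at fret 17 → D3 (MIDI 50); E1 at fret 11 → D♯2 (MIDI 39).
50 − 39 = 11, so the two pitches are 11 semitones apart, with D3 the higher.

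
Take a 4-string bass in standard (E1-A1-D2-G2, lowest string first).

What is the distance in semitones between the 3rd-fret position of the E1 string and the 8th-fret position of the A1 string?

E1 at fret 3 → G1 (MIDI 31); A1 at fret 8 → F2 (MIDI 41).
31 − 41 = -10, so the two pitches are 10 semitones apart, with F2 the higher.

10 semitones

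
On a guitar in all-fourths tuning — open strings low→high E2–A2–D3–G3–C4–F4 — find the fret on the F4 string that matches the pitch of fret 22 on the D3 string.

7

Fret 22 on D3 is MIDI 50 + 22 = 72 (C5). On the F4 string (open MIDI 65), that pitch is 72 − 65 = fret 7.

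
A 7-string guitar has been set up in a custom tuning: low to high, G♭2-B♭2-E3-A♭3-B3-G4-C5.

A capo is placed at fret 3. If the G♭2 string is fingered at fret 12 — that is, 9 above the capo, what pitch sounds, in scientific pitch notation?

The capo raises the open G♭2 by 3 semitones to A2; fretting 9 more gives G♭2 + 3 + 9 = G♭2 + 12 semitones = G♭3.
(Also written F♯.)

G♭3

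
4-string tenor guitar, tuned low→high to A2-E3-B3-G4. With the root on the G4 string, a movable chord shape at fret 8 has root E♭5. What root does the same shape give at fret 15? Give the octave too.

Moving from fret 8 to fret 15 shifts the root by 7 semitones.
E♭5 up 7 semitones is B♭5.

B♭5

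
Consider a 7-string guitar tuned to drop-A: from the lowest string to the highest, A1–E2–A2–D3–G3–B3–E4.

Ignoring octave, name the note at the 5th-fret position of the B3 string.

B3 is MIDI 59. Adding 5 gives 64; 64 mod 12 = 4, i.e. E.

E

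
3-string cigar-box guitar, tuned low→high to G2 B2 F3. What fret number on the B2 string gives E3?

E3 is 5 semitones above the open B2 (B–C–C#–D–D#–E), so it sits at fret 5.

5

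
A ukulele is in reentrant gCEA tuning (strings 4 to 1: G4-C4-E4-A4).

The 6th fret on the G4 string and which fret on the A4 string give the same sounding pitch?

G4 at fret 6 is G4 + 6 semitones = C#5.
The open A4 string is 2 semitones above the open G4, so the same pitch on the A4 string lies at fret 6 − 2 = 4.

4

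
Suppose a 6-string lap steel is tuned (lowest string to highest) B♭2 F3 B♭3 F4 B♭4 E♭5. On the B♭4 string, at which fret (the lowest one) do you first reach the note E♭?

5

From B♭4, count semitones up the chromatic scale until reaching E♭: Bb–B–C–Db–D–Eb — 5 steps.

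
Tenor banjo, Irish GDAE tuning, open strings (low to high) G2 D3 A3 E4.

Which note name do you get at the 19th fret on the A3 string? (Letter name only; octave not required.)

E

The open A3 string plus 19 semitones: A–A#–B–C–…–D–D#–E.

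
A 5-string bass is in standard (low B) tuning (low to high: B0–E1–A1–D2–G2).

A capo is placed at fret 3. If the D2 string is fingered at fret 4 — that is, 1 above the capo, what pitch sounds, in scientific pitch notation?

The capo raises the open D2 by 3 semitones to F2; fretting 1 more gives D2 + 3 + 1 = D2 + 4 semitones = F♯2.
(Also written G♭.)

F♯2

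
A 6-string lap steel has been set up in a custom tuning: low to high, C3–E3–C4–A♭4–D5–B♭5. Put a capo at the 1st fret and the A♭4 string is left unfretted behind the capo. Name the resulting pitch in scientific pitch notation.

The capo raises the open A♭4 by 1 semitone to A4; fretting 0 more gives A♭4 + 1 + 0 = A♭4 + 1 semitone = A4.

A4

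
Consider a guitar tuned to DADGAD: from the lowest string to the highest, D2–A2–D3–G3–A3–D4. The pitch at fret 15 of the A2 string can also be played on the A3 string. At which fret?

3

Fret 15 on A2 is MIDI 45 + 15 = 60 (C4). On the A3 string (open MIDI 57), that pitch is 60 − 57 = fret 3.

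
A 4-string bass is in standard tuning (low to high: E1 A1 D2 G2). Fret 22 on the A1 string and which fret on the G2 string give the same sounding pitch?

Fret 22 on A1 is MIDI 33 + 22 = 55 (G3). On the G2 string (open MIDI 43), that pitch is 55 − 43 = fret 12.

12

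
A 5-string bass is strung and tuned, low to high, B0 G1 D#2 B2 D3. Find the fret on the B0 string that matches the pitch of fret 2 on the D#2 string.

18

D#2 at fret 2 is D#2 + 2 semitones = F2.
The open B0 string is 16 semitones below the open D#2, so the same pitch on the B0 string lies at fret 2 + 16 = 18.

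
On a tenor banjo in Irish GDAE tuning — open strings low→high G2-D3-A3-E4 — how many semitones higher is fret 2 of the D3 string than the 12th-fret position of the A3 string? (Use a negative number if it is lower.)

-17 semitones

D3 at fret 2 → E3 (MIDI 52); A3 at fret 12 → A4 (MIDI 69).
52 − 69 = -17, so the two pitches are 17 semitones apart.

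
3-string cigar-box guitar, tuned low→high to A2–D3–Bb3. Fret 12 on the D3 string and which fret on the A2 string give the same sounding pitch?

17

D3 at fret 12 is D3 + 12 semitones = D4.
The open A2 string is 5 semitones below the open D3, so the same pitch on the A2 string lies at fret 12 + 5 = 17.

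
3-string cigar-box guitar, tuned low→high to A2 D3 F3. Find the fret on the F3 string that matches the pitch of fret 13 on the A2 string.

A2 at fret 13 is A2 + 13 semitones = A#3.
The open F3 string is 8 semitones above the open A2, so the same pitch on the F3 string lies at fret 13 − 8 = 5.

5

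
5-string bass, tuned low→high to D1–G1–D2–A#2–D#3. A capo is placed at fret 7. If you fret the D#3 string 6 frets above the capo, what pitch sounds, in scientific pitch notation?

The capo raises the open D#3 by 7 semitones to A#3; fretting 6 more gives D#3 + 7 + 6 = D#3 + 13 semitones = E4.

E4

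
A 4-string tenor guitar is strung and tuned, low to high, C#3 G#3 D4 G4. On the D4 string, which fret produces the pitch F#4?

F#4 is 4 semitones above the open D4 (D–D#–E–F–F#), so it sits at fret 4.

4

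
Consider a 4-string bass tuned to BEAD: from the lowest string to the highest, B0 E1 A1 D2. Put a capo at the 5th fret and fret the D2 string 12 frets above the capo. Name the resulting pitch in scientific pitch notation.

The capo raises the open D2 by 5 semitones to G2; fretting 12 more gives D2 + 5 + 12 = D2 + 17 semitones = G3.

G3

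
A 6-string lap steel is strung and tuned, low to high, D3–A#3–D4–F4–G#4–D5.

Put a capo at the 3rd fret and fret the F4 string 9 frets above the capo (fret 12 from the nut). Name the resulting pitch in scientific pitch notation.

The capo raises the open F4 by 3 semitones to G#4; fretting 9 more gives F4 + 3 + 9 = F4 + 12 semitones = F5.

F5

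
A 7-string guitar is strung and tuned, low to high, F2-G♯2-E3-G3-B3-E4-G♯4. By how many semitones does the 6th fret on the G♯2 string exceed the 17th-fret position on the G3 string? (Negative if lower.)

-22 semitones

G♯2 at fret 6 → D3 (MIDI 50); G3 at fret 17 → C5 (MIDI 72).
50 − 72 = -22, so the two pitches are 22 semitones apart.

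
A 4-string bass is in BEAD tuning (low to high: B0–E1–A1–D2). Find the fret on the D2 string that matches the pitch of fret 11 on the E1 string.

1

Fret 11 on E1 is MIDI 28 + 11 = 39 (D#2). On the D2 string (open MIDI 38), that pitch is 39 − 38 = fret 1.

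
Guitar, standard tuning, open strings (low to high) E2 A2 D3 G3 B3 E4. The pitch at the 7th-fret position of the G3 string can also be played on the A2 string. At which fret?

G3 at fret 7 is G3 + 7 semitones = D4.
The open A2 string is 10 semitones below the open G3, so the same pitch on the A2 string lies at fret 7 + 10 = 17.

17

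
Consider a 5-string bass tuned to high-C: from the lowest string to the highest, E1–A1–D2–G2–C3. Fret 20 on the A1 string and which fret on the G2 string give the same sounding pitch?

10

A1 at fret 20 is A1 + 20 semitones = F3.
The open G2 string is 10 semitones above the open A1, so the same pitch on the G2 string lies at fret 20 − 10 = 10.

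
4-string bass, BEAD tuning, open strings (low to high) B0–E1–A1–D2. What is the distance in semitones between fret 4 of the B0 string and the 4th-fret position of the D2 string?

15 semitones

B0 at fret 4 → D♯1 (MIDI 27); D2 at fret 4 → F♯2 (MIDI 42).
27 − 42 = -15, so the two pitches are 15 semitones apart, with F♯2 the higher.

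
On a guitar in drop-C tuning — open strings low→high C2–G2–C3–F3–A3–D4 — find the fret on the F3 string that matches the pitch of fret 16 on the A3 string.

Fret 16 on A3 is MIDI 57 + 16 = 73 (C♯5). On the F3 string (open MIDI 53), that pitch is 73 − 53 = fret 20.

20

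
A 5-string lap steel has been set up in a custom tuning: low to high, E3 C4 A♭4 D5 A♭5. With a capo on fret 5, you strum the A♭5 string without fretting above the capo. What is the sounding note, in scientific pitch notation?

The capo raises the open A♭5 by 5 semitones to D♭6; fretting 0 more gives A♭5 + 5 + 0 = A♭5 + 5 semitones = D♭6.

D♭6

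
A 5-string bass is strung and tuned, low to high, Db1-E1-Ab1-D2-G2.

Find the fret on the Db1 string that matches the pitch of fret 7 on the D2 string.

20

D2 at fret 7 is D2 + 7 semitones = A2.
The open Db1 string is 13 semitones below the open D2, so the same pitch on the Db1 string lies at fret 7 + 13 = 20.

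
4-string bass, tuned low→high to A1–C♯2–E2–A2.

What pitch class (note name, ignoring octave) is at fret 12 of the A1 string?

A

The open A1 string plus 12 semitones: A–A#–B–C–…–G–G#–A.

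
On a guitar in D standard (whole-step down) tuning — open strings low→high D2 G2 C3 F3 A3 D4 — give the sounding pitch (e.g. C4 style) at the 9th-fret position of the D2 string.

B2

The open D2 string plus 9 semitones: D–D#–E–F–F#–G–G#–A–A#–B.
No B→C boundary is crossed, so the octave stays at 2.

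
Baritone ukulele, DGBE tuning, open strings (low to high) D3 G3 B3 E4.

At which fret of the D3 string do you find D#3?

1

D#3 is 1 semitone above the open D3 (D–D#), so it sits at fret 1.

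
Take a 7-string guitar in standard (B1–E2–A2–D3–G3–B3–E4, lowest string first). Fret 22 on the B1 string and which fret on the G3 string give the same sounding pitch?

2

Fret 22 on B1 is MIDI 35 + 22 = 57 (A3). On the G3 string (open MIDI 55), that pitch is 57 − 55 = fret 2.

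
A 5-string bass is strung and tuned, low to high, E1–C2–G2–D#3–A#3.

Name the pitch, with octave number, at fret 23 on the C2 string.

B3

C2 is MIDI 36. Adding 23 gives 59, which is B3.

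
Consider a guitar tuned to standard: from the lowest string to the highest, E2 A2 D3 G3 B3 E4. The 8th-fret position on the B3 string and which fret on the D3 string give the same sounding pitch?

17

Fret 8 on B3 is MIDI 59 + 8 = 67 (G4). On the D3 string (open MIDI 50), that pitch is 67 − 50 = fret 17.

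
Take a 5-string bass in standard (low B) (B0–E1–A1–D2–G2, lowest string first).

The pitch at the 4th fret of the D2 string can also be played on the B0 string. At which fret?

19

Fret 4 on D2 is MIDI 38 + 4 = 42 (F#2). On the B0 string (open MIDI 23), that pitch is 42 − 23 = fret 19.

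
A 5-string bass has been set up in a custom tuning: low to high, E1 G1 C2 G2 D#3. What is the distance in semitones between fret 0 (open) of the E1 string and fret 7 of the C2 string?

15 semitones

E1 at fret 0 → E1 (MIDI 28); C2 at fret 7 → G2 (MIDI 43).
28 − 43 = -15, so the two pitches are 15 semitones apart, with G2 the higher.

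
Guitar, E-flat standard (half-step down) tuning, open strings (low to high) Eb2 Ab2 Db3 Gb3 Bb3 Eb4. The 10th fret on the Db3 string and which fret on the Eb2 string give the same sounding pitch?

Fret 10 on Db3 is MIDI 49 + 10 = 59 (B3). On the Eb2 string (open MIDI 39), that pitch is 59 − 39 = fret 20.

20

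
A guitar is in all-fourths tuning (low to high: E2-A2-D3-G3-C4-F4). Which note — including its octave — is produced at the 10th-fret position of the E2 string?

The open E2 string plus 10 semitones: E–F–F#–G–…–C–C#–D.
The walk passes from B into C once, so the octave number goes from 2 to 3.

D3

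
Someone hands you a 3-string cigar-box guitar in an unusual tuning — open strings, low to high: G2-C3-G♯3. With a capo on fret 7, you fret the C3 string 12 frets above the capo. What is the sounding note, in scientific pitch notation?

The capo raises the open C3 by 7 semitones to G3; fretting 12 more gives C3 + 7 + 12 = C3 + 19 semitones = G4.

G4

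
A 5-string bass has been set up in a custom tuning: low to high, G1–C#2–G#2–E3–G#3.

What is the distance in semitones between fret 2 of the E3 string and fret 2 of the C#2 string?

15 semitones

E3 at fret 2 → F#3 (MIDI 54); C#2 at fret 2 → D#2 (MIDI 39).
54 − 39 = 15, so the two pitches are 15 semitones apart, with F#3 the higher.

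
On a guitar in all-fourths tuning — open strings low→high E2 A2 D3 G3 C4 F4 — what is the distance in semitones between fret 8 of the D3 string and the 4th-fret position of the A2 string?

9 semitones

D3 at fret 8 → A#3 (MIDI 58); A2 at fret 4 → C#3 (MIDI 49).
58 − 49 = 9, so the two pitches are 9 semitones apart, with A#3 the higher.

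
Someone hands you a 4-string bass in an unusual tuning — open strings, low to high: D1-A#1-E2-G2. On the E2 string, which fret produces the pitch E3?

E3 is 12 semitones above the open E2 (E–F–F#–G–…–D–D#–E), so it sits at fret 12.

12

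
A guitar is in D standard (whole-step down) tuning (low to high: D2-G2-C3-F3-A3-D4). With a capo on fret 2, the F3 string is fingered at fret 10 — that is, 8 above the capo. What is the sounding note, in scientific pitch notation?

The capo raises the open F3 by 2 semitones to G3; fretting 8 more gives F3 + 2 + 8 = F3 + 10 semitones = D♯4.
(Also written E♭.)

D♯4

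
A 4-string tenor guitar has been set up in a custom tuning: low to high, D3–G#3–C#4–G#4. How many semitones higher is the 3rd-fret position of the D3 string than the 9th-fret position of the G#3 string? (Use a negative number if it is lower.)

D3 at fret 3 → F3 (MIDI 53); G#3 at fret 9 → F4 (MIDI 65).
53 − 65 = -12, so the two pitches are 12 semitones apart.

-12 semitones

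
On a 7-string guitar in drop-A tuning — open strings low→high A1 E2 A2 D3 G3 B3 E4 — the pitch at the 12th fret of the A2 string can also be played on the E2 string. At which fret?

17

A2 at fret 12 is A2 + 12 semitones = A3.
The open E2 string is 5 semitones below the open A2, so the same pitch on the E2 string lies at fret 12 + 5 = 17.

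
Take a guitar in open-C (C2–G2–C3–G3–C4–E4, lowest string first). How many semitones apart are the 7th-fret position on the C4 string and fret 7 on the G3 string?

C4 at fret 7 → G4 (MIDI 67); G3 at fret 7 → D4 (MIDI 62).
67 − 62 = 5, so the two pitches are 5 semitones apart, with G4 the higher.

5 semitones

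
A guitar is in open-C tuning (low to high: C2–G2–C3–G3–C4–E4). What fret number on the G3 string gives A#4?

A#4 is 15 semitones above the open G3 (G–G#–A–A#–…–G#–A–A#), so it sits at fret 15.

15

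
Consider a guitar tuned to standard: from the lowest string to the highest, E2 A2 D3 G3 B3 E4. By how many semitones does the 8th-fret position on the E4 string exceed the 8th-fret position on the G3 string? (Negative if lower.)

E4 at fret 8 → C5 (MIDI 72); G3 at fret 8 → D#4 (MIDI 63).
72 − 63 = 9, so the two pitches are 9 semitones apart.

9 semitones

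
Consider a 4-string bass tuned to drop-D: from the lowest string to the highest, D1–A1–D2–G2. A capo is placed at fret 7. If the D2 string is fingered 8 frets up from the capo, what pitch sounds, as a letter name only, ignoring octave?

F

The capo raises the open D2 by 7 semitones to A2; fretting 8 more gives D2 + 7 + 8 = D2 + 15 semitones, landing on F.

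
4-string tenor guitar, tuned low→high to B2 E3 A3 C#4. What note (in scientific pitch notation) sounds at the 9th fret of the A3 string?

A3 is MIDI 57. Adding 9 gives 66, which is F#4.
(Equivalently spelled Gb4.)

F#4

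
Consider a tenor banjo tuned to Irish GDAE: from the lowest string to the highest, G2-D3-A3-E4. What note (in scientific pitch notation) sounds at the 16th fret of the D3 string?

F#4

D3 is MIDI 50. Adding 16 gives 66, which is F#4.
(Equivalently spelled Gb4.)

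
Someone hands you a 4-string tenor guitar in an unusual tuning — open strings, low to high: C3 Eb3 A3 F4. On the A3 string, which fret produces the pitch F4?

F4 is 8 semitones above the open A3 (A–Bb–B–C–Db–D–Eb–E–F), so it sits at fret 8.

8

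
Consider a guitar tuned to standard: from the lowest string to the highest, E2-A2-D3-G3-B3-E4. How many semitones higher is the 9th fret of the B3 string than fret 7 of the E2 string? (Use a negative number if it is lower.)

21 semitones

B3 at fret 9 → G#4 (MIDI 68); E2 at fret 7 → B2 (MIDI 47).
68 − 47 = 21, so the two pitches are 21 semitones apart.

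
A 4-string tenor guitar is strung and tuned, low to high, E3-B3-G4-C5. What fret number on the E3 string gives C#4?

9

C#4 is 9 semitones above the open E3 (E–F–F#–G–G#–A–A#–B–C–C#), so it sits at fret 9.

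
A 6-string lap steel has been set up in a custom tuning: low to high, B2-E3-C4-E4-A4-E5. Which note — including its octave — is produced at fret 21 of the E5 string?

C#7

The open E5 string plus 21 semitones: E–F–F#–G–…–B–C–C#.
The walk passes from B into C 2 times, so the octave number goes from 5 to 7.
(Equivalently spelled Db7.)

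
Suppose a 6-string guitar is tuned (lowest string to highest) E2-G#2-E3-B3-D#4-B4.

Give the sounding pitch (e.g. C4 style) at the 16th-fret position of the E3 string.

E3 is MIDI 52. Adding 16 gives 68, which is G#4.
(Equivalently spelled Ab4.)

G#4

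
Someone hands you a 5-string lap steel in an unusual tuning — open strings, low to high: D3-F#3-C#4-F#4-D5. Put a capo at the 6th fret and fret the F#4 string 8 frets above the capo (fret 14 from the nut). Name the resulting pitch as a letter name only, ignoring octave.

The capo raises the open F#4 by 6 semitones to C5; fretting 8 more gives F#4 + 6 + 8 = F#4 + 14 semitones, landing on G#.
(Also written Ab.)

G#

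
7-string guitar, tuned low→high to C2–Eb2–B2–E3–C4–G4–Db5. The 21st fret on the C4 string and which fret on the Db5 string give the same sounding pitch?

8

Fret 21 on C4 is MIDI 60 + 21 = 81 (A5). On the Db5 string (open MIDI 73), that pitch is 81 − 73 = fret 8.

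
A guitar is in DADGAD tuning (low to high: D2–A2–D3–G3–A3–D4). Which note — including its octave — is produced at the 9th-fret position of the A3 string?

F♯4

Each fret is one semitone, so A3 + 9 = F♯4.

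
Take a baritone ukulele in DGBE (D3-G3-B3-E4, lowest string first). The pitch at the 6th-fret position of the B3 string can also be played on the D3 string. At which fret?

B3 at fret 6 is B3 + 6 semitones = F4.
The open D3 string is 9 semitones below the open B3, so the same pitch on the D3 string lies at fret 6 + 9 = 15.

15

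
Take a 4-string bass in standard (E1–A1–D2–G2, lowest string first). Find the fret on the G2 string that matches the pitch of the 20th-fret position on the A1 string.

10

A1 at fret 20 is A1 + 20 semitones = F3.
The open G2 string is 10 semitones above the open A1, so the same pitch on the G2 string lies at fret 20 − 10 = 10.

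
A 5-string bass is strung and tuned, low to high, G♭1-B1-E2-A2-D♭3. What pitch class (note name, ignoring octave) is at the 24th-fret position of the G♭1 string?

G♭1 is MIDI 30. Adding 24 gives 54; 54 mod 12 = 6, i.e. G♭.
(Equivalently spelled F♯.)

G♭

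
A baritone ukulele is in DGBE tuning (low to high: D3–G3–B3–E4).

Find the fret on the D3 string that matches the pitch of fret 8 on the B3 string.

17

B3 at fret 8 is B3 + 8 semitones = G4.
The open D3 string is 9 semitones below the open B3, so the same pitch on the D3 string lies at fret 8 + 9 = 17.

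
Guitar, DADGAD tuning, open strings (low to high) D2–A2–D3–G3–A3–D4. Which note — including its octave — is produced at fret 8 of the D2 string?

The open D2 string plus 8 semitones: D–D#–E–F–F#–G–G#–A–A#.
No B→C boundary is crossed, so the octave stays at 2.
(Equivalently spelled B♭2.)

A♯2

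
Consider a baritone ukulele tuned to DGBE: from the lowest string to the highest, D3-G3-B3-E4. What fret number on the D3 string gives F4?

F4 is 15 semitones above the open D3 (D–D#–E–F–…–D#–E–F), so it sits at fret 15.

15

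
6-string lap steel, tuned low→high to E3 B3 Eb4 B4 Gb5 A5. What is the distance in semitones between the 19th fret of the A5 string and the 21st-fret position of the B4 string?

8 semitones

A5 at fret 19 → E7 (MIDI 100); B4 at fret 21 → Ab6 (MIDI 92).
100 − 92 = 8, so the two pitches are 8 semitones apart, with E7 the higher.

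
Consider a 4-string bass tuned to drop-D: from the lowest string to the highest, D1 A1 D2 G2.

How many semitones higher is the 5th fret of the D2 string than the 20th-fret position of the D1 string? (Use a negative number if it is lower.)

-3 semitones

D2 at fret 5 → G2 (MIDI 43); D1 at fret 20 → A#2 (MIDI 46).
43 − 46 = -3, so the two pitches are 3 semitones apart.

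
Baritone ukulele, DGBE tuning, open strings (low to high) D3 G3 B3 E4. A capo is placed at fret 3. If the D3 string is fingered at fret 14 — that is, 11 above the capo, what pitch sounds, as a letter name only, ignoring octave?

The capo raises the open D3 by 3 semitones to F3; fretting 11 more gives D3 + 3 + 11 = D3 + 14 semitones, landing on E.

E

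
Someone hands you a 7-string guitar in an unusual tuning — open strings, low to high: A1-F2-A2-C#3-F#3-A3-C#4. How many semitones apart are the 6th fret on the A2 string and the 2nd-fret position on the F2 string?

8 semitones

A2 at fret 6 → D#3 (MIDI 51); F2 at fret 2 → G2 (MIDI 43).
51 − 43 = 8, so the two pitches are 8 semitones apart, with D#3 the higher.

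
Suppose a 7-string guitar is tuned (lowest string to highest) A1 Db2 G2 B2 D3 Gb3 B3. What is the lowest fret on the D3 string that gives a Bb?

From D3, count semitones up the chromatic scale until reaching Bb: D–Eb–E–F–Gb–G–Ab–A–Bb — 8 steps.

8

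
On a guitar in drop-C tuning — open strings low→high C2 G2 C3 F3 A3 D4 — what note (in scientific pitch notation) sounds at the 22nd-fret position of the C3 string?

A♯4

The open C3 string plus 22 semitones: C–C#–D–D#–…–G#–A–A#.
The walk passes from B into C once, so the octave number goes from 3 to 4.
(Equivalently spelled B♭4.)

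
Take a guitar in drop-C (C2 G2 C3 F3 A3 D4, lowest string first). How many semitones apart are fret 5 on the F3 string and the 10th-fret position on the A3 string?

9 semitones

F3 at fret 5 → A#3 (MIDI 58); A3 at fret 10 → G4 (MIDI 67).
58 − 67 = -9, so the two pitches are 9 semitones apart, with G4 the higher.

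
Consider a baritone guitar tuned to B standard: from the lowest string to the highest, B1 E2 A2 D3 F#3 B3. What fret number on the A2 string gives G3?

G3 is 10 semitones above the open A2 (A–A#–B–C–…–F–F#–G), so it sits at fret 10.

10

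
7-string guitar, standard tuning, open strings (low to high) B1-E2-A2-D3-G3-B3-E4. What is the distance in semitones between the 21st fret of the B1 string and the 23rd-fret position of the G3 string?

B1 at fret 21 → G♯3 (MIDI 56); G3 at fret 23 → F♯5 (MIDI 78).
56 − 78 = -22, so the two pitches are 22 semitones apart, with F♯5 the higher.

22 semitones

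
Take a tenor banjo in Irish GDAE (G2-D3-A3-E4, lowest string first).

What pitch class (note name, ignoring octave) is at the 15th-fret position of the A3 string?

The open A3 string plus 15 semitones: A–A#–B–C–…–A#–B–C.

C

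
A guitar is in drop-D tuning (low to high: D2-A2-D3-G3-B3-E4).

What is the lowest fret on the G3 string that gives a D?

7

From G3, count semitones up the chromatic scale until reaching D: G–G#–A–A#–B–C–C#–D — 7 steps.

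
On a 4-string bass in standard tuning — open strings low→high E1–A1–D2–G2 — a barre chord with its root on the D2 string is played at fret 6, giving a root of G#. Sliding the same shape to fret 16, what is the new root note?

Moving from fret 6 to fret 16 shifts the root by 10 semitones.
G# up 10 semitones is F#.

F#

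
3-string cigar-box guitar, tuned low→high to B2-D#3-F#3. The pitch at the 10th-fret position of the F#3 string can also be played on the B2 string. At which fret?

17

Fret 10 on F#3 is MIDI 54 + 10 = 64 (E4). On the B2 string (open MIDI 47), that pitch is 64 − 47 = fret 17.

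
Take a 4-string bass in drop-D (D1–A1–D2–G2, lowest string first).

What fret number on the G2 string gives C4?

C4 is 17 semitones above the open G2 (G–G#–A–A#–…–A#–B–C), so it sits at fret 17.

17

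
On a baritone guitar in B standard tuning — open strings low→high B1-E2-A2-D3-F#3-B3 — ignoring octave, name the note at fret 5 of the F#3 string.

B

The open F#3 string plus 5 semitones: F#–G–G#–A–A#–B.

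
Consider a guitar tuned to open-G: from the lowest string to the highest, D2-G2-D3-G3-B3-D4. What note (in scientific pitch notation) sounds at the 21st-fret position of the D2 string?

B3

D2 is MIDI 38. Adding 21 gives 59, which is B3.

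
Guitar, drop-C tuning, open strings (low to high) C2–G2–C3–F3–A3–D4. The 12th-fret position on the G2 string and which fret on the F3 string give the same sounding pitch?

2

Fret 12 on G2 is MIDI 43 + 12 = 55 (G3). On the F3 string (open MIDI 53), that pitch is 55 − 53 = fret 2.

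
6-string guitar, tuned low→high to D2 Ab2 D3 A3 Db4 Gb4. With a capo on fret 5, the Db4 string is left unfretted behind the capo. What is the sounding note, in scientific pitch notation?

The capo raises the open Db4 by 5 semitones to Gb4; fretting 0 more gives Db4 + 5 + 0 = Db4 + 5 semitones = Gb4.
(Also written F#.)

Gb4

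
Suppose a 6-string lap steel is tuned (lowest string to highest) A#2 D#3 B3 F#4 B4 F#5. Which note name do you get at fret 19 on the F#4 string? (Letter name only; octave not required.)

Each fret is one semitone, so F#4 + 19 = C#.

C#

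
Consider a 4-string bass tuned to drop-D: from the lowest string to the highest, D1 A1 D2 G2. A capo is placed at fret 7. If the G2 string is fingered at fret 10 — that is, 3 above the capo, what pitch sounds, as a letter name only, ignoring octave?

The capo raises the open G2 by 7 semitones to D3; fretting 3 more gives G2 + 7 + 3 = G2 + 10 semitones, landing on F.

F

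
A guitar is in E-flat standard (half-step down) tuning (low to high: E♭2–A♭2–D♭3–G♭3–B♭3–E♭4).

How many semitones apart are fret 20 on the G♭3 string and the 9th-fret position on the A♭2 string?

21 semitones

G♭3 at fret 20 → D5 (MIDI 74); A♭2 at fret 9 → F3 (MIDI 53).
74 − 53 = 21, so the two pitches are 21 semitones apart, with D5 the higher.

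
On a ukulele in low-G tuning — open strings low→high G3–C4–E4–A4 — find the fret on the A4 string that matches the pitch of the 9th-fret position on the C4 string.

0

C4 at fret 9 is C4 + 9 semitones = A4.
The open A4 string is 9 semitones above the open C4, so the same pitch on the A4 string lies at fret 9 − 9 = 0.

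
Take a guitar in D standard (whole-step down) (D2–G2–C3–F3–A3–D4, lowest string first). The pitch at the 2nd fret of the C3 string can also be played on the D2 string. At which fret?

12

C3 at fret 2 is C3 + 2 semitones = D3.
The open D2 string is 10 semitones below the open C3, so the same pitch on the D2 string lies at fret 2 + 10 = 12.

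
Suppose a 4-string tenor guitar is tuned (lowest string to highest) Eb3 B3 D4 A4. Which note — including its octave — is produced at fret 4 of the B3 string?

Each fret is one semitone, so B3 + 4 = Eb4.

Eb4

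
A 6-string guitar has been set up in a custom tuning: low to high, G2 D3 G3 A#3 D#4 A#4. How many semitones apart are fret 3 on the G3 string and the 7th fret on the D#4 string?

G3 at fret 3 → A#3 (MIDI 58); D#4 at fret 7 → A#4 (MIDI 70).
58 − 70 = -12, so the two pitches are 12 semitones apart, with A#4 the higher.

12 semitones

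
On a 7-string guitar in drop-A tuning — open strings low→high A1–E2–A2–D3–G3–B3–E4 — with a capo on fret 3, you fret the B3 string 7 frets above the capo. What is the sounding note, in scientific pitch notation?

A4

The capo raises the open B3 by 3 semitones to D4; fretting 7 more gives B3 + 3 + 7 = B3 + 10 semitones = A4.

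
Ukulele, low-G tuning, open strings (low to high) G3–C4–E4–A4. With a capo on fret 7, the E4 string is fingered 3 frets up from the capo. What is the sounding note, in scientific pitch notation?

The capo raises the open E4 by 7 semitones to B4; fretting 3 more gives E4 + 7 + 3 = E4 + 10 semitones = D5.

D5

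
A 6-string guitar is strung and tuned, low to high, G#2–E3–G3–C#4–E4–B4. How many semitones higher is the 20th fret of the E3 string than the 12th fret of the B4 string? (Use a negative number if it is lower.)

-11 semitones

E3 at fret 20 → C5 (MIDI 72); B4 at fret 12 → B5 (MIDI 83).
72 − 83 = -11, so the two pitches are 11 semitones apart.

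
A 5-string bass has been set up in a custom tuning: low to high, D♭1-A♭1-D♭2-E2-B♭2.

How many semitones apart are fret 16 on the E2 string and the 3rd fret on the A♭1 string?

21 semitones

E2 at fret 16 → A♭3 (MIDI 56); A♭1 at fret 3 → B1 (MIDI 35).
56 − 35 = 21, so the two pitches are 21 semitones apart, with A♭3 the higher.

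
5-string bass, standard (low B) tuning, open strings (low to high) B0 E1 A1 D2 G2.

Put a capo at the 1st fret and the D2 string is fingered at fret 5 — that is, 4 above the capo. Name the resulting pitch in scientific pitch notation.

The capo raises the open D2 by 1 semitone to D#2; fretting 4 more gives D2 + 1 + 4 = D2 + 5 semitones = G2.

G2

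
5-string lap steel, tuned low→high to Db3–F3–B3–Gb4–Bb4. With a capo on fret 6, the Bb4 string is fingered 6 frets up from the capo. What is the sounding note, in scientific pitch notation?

Bb5

The capo raises the open Bb4 by 6 semitones to E5; fretting 6 more gives Bb4 + 6 + 6 = Bb4 + 12 semitones = Bb5.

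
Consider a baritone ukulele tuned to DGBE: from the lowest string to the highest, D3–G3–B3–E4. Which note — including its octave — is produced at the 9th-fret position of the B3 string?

G♯4

B3 is MIDI 59. Adding 9 gives 68, which is G♯4.
(Equivalently spelled A♭4.)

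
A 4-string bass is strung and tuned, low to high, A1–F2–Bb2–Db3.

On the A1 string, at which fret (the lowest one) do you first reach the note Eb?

From A1, count semitones up the chromatic scale until reaching Eb: A–Bb–B–C–Db–D–Eb — 6 steps.

6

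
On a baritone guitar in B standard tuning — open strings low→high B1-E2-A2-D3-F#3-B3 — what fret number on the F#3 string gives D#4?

D#4 is 9 semitones above the open F#3 (F#–G–G#–A–A#–B–C–C#–D–D#), so it sits at fret 9.

9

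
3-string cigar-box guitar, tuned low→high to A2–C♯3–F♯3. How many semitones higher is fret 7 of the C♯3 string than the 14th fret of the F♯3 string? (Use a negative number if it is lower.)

C♯3 at fret 7 → G♯3 (MIDI 56); F♯3 at fret 14 → G♯4 (MIDI 68).
56 − 68 = -12, so the two pitches are 12 semitones apart.

-12 semitones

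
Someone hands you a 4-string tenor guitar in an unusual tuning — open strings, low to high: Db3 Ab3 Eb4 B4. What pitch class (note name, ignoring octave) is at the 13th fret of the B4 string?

The open B4 string plus 13 semitones: B–C–Db–D–…–Bb–B–C.

C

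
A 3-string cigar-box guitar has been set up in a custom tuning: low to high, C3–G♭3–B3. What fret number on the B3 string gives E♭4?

E♭4 is 4 semitones above the open B3 (B–C–Db–D–Eb), so it sits at fret 4.

4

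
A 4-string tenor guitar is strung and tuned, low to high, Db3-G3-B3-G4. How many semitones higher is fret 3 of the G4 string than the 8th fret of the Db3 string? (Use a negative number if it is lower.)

G4 at fret 3 → Bb4 (MIDI 70); Db3 at fret 8 → A3 (MIDI 57).
70 − 57 = 13, so the two pitches are 13 semitones apart.

13 semitones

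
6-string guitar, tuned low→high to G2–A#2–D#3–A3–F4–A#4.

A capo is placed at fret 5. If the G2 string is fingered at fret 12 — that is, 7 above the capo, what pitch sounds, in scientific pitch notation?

G3

The capo raises the open G2 by 5 semitones to C3; fretting 7 more gives G2 + 5 + 7 = G2 + 12 semitones = G3.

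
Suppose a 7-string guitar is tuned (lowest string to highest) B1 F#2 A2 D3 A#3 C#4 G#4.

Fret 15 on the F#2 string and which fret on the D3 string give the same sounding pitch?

7

Fret 15 on F#2 is MIDI 42 + 15 = 57 (A3). On the D3 string (open MIDI 50), that pitch is 57 − 50 = fret 7.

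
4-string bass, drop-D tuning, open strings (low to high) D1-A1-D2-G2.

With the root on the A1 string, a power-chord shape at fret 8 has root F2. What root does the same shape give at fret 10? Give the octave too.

Moving from fret 8 to fret 10 shifts the root by 2 semitones.
F2 up 2 semitones is G2.

G2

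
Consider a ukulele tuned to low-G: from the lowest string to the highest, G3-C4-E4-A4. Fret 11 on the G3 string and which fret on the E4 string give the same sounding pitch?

G3 at fret 11 is G3 + 11 semitones = F♯4.
The open E4 string is 9 semitones above the open G3, so the same pitch on the E4 string lies at fret 11 − 9 = 2.

2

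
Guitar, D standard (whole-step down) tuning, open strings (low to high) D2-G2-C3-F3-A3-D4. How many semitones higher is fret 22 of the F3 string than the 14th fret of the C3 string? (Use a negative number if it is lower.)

F3 at fret 22 → D#5 (MIDI 75); C3 at fret 14 → D4 (MIDI 62).
75 − 62 = 13, so the two pitches are 13 semitones apart.

13 semitones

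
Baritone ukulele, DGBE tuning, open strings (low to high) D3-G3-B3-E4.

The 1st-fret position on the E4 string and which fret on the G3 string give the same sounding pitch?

10

Fret 1 on E4 is MIDI 64 + 1 = 65 (F4). On the G3 string (open MIDI 55), that pitch is 65 − 55 = fret 10.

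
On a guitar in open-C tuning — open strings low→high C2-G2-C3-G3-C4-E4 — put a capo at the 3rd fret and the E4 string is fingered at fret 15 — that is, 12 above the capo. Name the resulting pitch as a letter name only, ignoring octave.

G

The capo raises the open E4 by 3 semitones to G4; fretting 12 more gives E4 + 3 + 12 = E4 + 15 semitones, landing on G.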